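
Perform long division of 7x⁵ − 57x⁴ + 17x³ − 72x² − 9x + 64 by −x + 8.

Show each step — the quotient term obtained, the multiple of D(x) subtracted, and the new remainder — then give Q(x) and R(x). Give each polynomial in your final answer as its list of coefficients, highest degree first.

Step 1: lead(7x⁵ − 57x⁴ + 17x³ − 72x² − 9x + 64) ÷ lead(D) = 7x⁵ ÷ −x = −7x⁴. Subtract (−7x⁴)·D = 7x⁵ − 56x⁴. Remainder: −x⁴ + 17x³ − 72x² − 9x + 64.
Step 2: lead(−x⁴ + 17x³ − 72x² − 9x + 64) ÷ lead(D) = −x⁴ ÷ −x = x³. Subtract (x³)·D = −x⁴ + 8x³. Remainder: 9x³ − 72x² − 9x + 64.
Step 3: lead(9x³ − 72x² − 9x + 64) ÷ lead(D) = 9x³ ÷ −x = −9x². Subtract (−9x²)·D = 9x³ − 72x². Remainder: −9x + 64.
Step 4: lead(−9x + 64) ÷ lead(D) = −9x ÷ −x = 9. Subtract (9)·D = −9x + 72. Remainder: −8.

Q = [-7, 1, -9, 0, 9]; R = [-8]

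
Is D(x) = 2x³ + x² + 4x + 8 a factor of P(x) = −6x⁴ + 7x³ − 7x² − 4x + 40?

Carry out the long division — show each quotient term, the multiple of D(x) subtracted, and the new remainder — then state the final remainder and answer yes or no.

Step 1: lead(−6x⁴ + 7x³ − 7x² − 4x + 40) ÷ lead(D) = −6x⁴ ÷ 2x³ = −3x. Subtract (−3x)·D = −6x⁴ − 3x³ − 12x² − 24x. Remainder: 10x³ + 5x² + 20x + 40.
Step 2: lead(10x³ + 5x² + 20x + 40) ÷ lead(D) = 10x³ ÷ 2x³ = 5. Subtract (5)·D = 10x³ + 5x² + 20x + 40. Remainder: 0.

R(x) = 0, so D(x) is a factor of P(x). yes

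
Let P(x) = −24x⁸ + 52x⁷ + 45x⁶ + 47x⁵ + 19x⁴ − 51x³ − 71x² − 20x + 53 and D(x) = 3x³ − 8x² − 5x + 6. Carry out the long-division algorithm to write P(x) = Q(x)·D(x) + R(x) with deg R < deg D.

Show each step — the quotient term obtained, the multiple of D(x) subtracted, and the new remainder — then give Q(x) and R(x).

Step 1: lead(−24x⁸ + 52x⁷ + 45x⁶ + 47x⁵ + 19x⁴ − 51x³ − 71x² − 20x + 53) ÷ lead(D) = −24x⁸ ÷ 3x³ = −8x⁵. Subtract (−8x⁵)·D = −24x⁸ + 64x⁷ + 40x⁶ − 48x⁵. Remainder: −12x⁷ + 5x⁶ + 95x⁵ + 19x⁴ − 51x³ − 71x² − 20x + 53.
Step 2: lead(−12x⁷ + 5x⁶ + 95x⁵ + 19x⁴ − 51x³ − 71x² − 20x + 53) ÷ lead(D) = −12x⁷ ÷ 3x³ = −4x⁴. Subtract (−4x⁴)·D = −12x⁷ + 32x⁶ + 20x⁵ − 24x⁴. Remainder: −27x⁶ + 75x⁵ + 43x⁴ − 51x³ − 71x² − 20x + 53.
Step 3: lead(−27x⁶ + 75x⁵ + 43x⁴ − 51x³ − 71x² − 20x + 53) ÷ lead(D) = −27x⁶ ÷ 3x³ = −9x³. Subtract (−9x³)·D = −27x⁶ + 72x⁵ + 45x⁴ − 54x³. Remainder: 3x⁵ − 2x⁴ + 3x³ − 71x² − 20x + 53.
Step 4: lead(3x⁵ − 2x⁴ + 3x³ − 71x² − 20x + 53) ÷ lead(D) = 3x⁵ ÷ 3x³ = x². Subtract (x²)·D = 3x⁵ − 8x⁴ − 5x³ + 6x². Remainder: 6x⁴ + 8x³ − 77x² − 20x + 53.
Step 5: lead(6x⁴ + 8x³ − 77x² − 20x + 53) ÷ lead(D) = 6x⁴ ÷ 3x³ = 2x. Subtract (2x)·D = 6x⁴ − 16x³ − 10x² + 12x. Remainder: 24x³ − 67x² − 32x + 53.
Step 6: lead(24x³ − 67x² − 32x + 53) ÷ lead(D) = 24x³ ÷ 3x³ = 8. Subtract (8)·D = 24x³ − 64x² − 40x + 48. Remainder: −3x² + 8x + 5.

Q(x) = −8x⁵ − 4x⁴ − 9x³ + x² + 2x + 8; R(x) = −3x² + 8x + 5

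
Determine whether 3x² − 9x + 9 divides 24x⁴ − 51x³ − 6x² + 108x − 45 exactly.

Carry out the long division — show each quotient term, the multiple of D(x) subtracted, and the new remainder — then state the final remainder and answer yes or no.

R(x) = 0, so D(x) is a factor of P(x). yes

Step 1: lead(24x⁴ − 51x³ − 6x² + 108x − 45) ÷ lead(D) = 24x⁴ ÷ 3x² = 8x². Subtract (8x²)·D = 24x⁴ − 72x³ + 72x². Remainder: 21x³ − 78x² + 108x − 45.
Step 2: lead(21x³ − 78x² + 108x − 45) ÷ lead(D) = 21x³ ÷ 3x² = 7x. Subtract (7x)·D = 21x³ − 63x² + 63x. Remainder: −15x² + 45x − 45.
Step 3: lead(−15x² + 45x − 45) ÷ lead(D) = −15x² ÷ 3x² = −5. Subtract (−5)·D = −15x² + 45x − 45. Remainder: 0.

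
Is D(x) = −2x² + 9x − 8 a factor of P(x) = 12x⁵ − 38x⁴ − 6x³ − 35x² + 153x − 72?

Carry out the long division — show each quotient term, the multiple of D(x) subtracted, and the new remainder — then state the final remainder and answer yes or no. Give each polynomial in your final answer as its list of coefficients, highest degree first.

Step 1: lead(12x⁵ − 38x⁴ − 6x³ − 35x² + 153x − 72) ÷ lead(D) = 12x⁵ ÷ −2x² = −6x³. Subtract (−6x³)·D = 12x⁵ − 54x⁴ + 48x³. Remainder: 16x⁴ − 54x³ − 35x² + 153x − 72.
Step 2: lead(16x⁴ − 54x³ − 35x² + 153x − 72) ÷ lead(D) = 16x⁴ ÷ −2x² = −8x². Subtract (−8x²)·D = 16x⁴ − 72x³ + 64x². Remainder: 18x³ − 99x² + 153x − 72.
Step 3: lead(18x³ − 99x² + 153x − 72) ÷ lead(D) = 18x³ ÷ −2x² = −9x. Subtract (−9x)·D = 18x³ − 81x² + 72x. Remainder: −18x² + 81x − 72.
Step 4: lead(−18x² + 81x − 72) ÷ lead(D) = −18x² ÷ −2x² = 9. Subtract (9)·D = −18x² + 81x − 72. Remainder: 0.

R = [0], so D(x) is a factor of P(x). yes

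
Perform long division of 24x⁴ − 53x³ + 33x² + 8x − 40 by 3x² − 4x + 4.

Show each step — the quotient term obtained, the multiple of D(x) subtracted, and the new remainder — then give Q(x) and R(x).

Q(x) = 8x² − 7x − 9; R(x) = −4

Step 1: lead(24x⁴ − 53x³ + 33x² + 8x − 40) ÷ lead(D) = 24x⁴ ÷ 3x² = 8x². Subtract (8x²)·D = 24x⁴ − 32x³ + 32x². Remainder: −21x³ + x² + 8x − 40.
Step 2: lead(−21x³ + x² + 8x − 40) ÷ lead(D) = −21x³ ÷ 3x² = −7x. Subtract (−7x)·D = −21x³ + 28x² − 28x. Remainder: −27x² + 36x − 40.
Step 3: lead(−27x² + 36x − 40) ÷ lead(D) = −27x² ÷ 3x² = −9. Subtract (−9)·D = −27x² + 36x − 36. Remainder: −4.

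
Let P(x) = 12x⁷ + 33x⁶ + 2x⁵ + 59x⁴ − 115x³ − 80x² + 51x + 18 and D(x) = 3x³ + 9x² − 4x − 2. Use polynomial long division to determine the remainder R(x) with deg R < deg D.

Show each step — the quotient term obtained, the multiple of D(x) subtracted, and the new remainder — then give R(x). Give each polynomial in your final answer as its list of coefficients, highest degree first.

Step 1: lead(12x⁷ + 33x⁶ + 2x⁵ + 59x⁴ − 115x³ − 80x² + 51x + 18) ÷ lead(D) = 12x⁷ ÷ 3x³ = 4x⁴. Subtract (4x⁴)·D = 12x⁷ + 36x⁶ − 16x⁵ − 8x⁴. Remainder: −3x⁶ + 18x⁵ + 67x⁴ − 115x³ − 80x² + 51x + 18.
Step 2: lead(−3x⁶ + 18x⁵ + 67x⁴ − 115x³ − 80x² + 51x + 18) ÷ lead(D) = −3x⁶ ÷ 3x³ = −x³. Subtract (−x³)·D = −3x⁶ − 9x⁵ + 4x⁴ + 2x³. Remainder: 27x⁵ + 63x⁴ − 117x³ − 80x² + 51x + 18.
Step 3: lead(27x⁵ + 63x⁴ − 117x³ − 80x² + 51x + 18) ÷ lead(D) = 27x⁵ ÷ 3x³ = 9x². Subtract (9x²)·D = 27x⁵ + 81x⁴ − 36x³ − 18x². Remainder: −18x⁴ − 81x³ − 62x² + 51x + 18.
Step 4: lead(−18x⁴ − 81x³ − 62x² + 51x + 18) ÷ lead(D) = −18x⁴ ÷ 3x³ = −6x. Subtract (−6x)·D = −18x⁴ − 54x³ + 24x² + 12x. Remainder: −27x³ − 86x² + 39x + 18.
Step 5: lead(−27x³ − 86x² + 39x + 18) ÷ lead(D) = −27x³ ÷ 3x³ = −9. Subtract (−9)·D = −27x³ − 81x² + 36x + 18. Remainder: −5x² + 3x.

R = [-5, 3, 0]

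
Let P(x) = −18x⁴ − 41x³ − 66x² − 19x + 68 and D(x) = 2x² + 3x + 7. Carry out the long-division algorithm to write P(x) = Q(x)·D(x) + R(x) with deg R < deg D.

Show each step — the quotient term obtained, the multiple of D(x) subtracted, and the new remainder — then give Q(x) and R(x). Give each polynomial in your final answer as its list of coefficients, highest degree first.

Step 1: lead(−18x⁴ − 41x³ − 66x² − 19x + 68) ÷ lead(D) = −18x⁴ ÷ 2x² = −9x². Subtract (−9x²)·D = −18x⁴ − 27x³ − 63x². Remainder: −14x³ − 3x² − 19x + 68.
Step 2: lead(−14x³ − 3x² − 19x + 68) ÷ lead(D) = −14x³ ÷ 2x² = −7x. Subtract (−7x)·D = −14x³ − 21x² − 49x. Remainder: 18x² + 30x + 68.
Step 3: lead(18x² + 30x + 68) ÷ lead(D) = 18x² ÷ 2x² = 9. Subtract (9)·D = 18x² + 27x + 63. Remainder: 3x + 5.

Q = [-9, -7, 9]; R = [3, 5]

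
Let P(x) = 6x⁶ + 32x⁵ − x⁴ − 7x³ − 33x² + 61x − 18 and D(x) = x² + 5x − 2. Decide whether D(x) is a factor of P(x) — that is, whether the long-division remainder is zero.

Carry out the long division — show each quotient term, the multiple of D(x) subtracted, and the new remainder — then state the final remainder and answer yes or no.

Step 1: lead(6x⁶ + 32x⁵ − x⁴ − 7x³ − 33x² + 61x − 18) ÷ lead(D) = 6x⁶ ÷ x² = 6x⁴. Subtract (6x⁴)·D = 6x⁶ + 30x⁵ − 12x⁴. Remainder: 2x⁵ + 11x⁴ − 7x³ − 33x² + 61x − 18.
Step 2: lead(2x⁵ + 11x⁴ − 7x³ − 33x² + 61x − 18) ÷ lead(D) = 2x⁵ ÷ x² = 2x³. Subtract (2x³)·D = 2x⁵ + 10x⁴ − 4x³. Remainder: x⁴ − 3x³ − 33x² + 61x − 18.
Step 3: lead(x⁴ − 3x³ − 33x² + 61x − 18) ÷ lead(D) = x⁴ ÷ x² = x². Subtract (x²)·D = x⁴ + 5x³ − 2x². Remainder: −8x³ − 31x² + 61x − 18.
Step 4: lead(−8x³ − 31x² + 61x − 18) ÷ lead(D) = −8x³ ÷ x² = −8x. Subtract (−8x)·D = −8x³ − 40x² + 16x. Remainder: 9x² + 45x − 18.
Step 5: lead(9x² + 45x − 18) ÷ lead(D) = 9x² ÷ x² = 9. Subtract (9)·D = 9x² + 45x − 18. Remainder: 0.

R(x) = 0, so D(x) is a factor of P(x). yes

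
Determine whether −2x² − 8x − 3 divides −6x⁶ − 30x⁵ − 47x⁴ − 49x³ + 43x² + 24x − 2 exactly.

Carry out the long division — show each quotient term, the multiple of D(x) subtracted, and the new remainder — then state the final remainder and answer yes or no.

Step 1: lead(−6x⁶ − 30x⁵ − 47x⁴ − 49x³ + 43x² + 24x − 2) ÷ lead(D) = −6x⁶ ÷ −2x² = 3x⁴. Subtract (3x⁴)·D = −6x⁶ − 24x⁵ − 9x⁴. Remainder: −6x⁵ − 38x⁴ − 49x³ + 43x² + 24x − 2.
Step 2: lead(−6x⁵ − 38x⁴ − 49x³ + 43x² + 24x − 2) ÷ lead(D) = −6x⁵ ÷ −2x² = 3x³. Subtract (3x³)·D = −6x⁵ − 24x⁴ − 9x³. Remainder: −14x⁴ − 40x³ + 43x² + 24x − 2.
Step 3: lead(−14x⁴ − 40x³ + 43x² + 24x − 2) ÷ lead(D) = −14x⁴ ÷ −2x² = 7x². Subtract (7x²)·D = −14x⁴ − 56x³ − 21x². Remainder: 16x³ + 64x² + 24x − 2.
Step 4: lead(16x³ + 64x² + 24x − 2) ÷ lead(D) = 16x³ ÷ −2x² = −8x. Subtract (−8x)·D = 16x³ + 64x² + 24x. Remainder: −2.

R(x) = −2, so D(x) is not a factor of P(x). no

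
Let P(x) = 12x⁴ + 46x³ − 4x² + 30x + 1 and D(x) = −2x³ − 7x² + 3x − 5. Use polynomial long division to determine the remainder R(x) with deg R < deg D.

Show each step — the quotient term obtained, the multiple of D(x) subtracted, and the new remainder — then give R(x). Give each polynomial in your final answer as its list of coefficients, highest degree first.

R = [6, -9]

Step 1: lead(12x⁴ + 46x³ − 4x² + 30x + 1) ÷ lead(D) = 12x⁴ ÷ −2x³ = −6x. Subtract (−6x)·D = 12x⁴ + 42x³ − 18x² + 30x. Remainder: 4x³ + 14x² + 1.
Step 2: lead(4x³ + 14x² + 1) ÷ lead(D) = 4x³ ÷ −2x³ = −2. Subtract (−2)·D = 4x³ + 14x² − 6x + 10. Remainder: 6x − 9.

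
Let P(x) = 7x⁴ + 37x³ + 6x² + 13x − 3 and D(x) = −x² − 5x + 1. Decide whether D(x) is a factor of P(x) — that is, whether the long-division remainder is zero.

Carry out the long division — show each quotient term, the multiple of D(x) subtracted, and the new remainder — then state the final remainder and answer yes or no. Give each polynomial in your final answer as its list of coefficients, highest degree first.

Step 1: lead(7x⁴ + 37x³ + 6x² + 13x − 3) ÷ lead(D) = 7x⁴ ÷ −x² = −7x². Subtract (−7x²)·D = 7x⁴ + 35x³ − 7x². Remainder: 2x³ + 13x² + 13x − 3.
Step 2: lead(2x³ + 13x² + 13x − 3) ÷ lead(D) = 2x³ ÷ −x² = −2x. Subtract (−2x)·D = 2x³ + 10x² − 2x. Remainder: 3x² + 15x − 3.
Step 3: lead(3x² + 15x − 3) ÷ lead(D) = 3x² ÷ −x² = −3. Subtract (−3)·D = 3x² + 15x − 3. Remainder: 0.

R = [0], so D(x) is a factor of P(x). yes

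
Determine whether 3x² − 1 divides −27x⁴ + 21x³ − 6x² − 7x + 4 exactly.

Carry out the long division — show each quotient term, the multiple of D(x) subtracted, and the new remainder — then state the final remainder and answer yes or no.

R(x) = −1, so D(x) is not a factor of P(x). no

Step 1: lead(−27x⁴ + 21x³ − 6x² − 7x + 4) ÷ lead(D) = −27x⁴ ÷ 3x² = −9x². Subtract (−9x²)·D = −27x⁴ + 9x². Remainder: 21x³ − 15x² − 7x + 4.
Step 2: lead(21x³ − 15x² − 7x + 4) ÷ lead(D) = 21x³ ÷ 3x² = 7x. Subtract (7x)·D = 21x³ − 7x. Remainder: −15x² + 4.
Step 3: lead(−15x² + 4) ÷ lead(D) = −15x² ÷ 3x² = −5. Subtract (−5)·D = −15x² + 5. Remainder: −1.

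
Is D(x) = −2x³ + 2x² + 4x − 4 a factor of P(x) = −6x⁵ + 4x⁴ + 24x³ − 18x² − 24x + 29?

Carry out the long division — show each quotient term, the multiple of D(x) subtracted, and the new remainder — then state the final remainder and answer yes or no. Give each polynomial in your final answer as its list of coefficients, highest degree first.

R = [9], so D(x) is not a factor of P(x). no

Step 1: lead(−6x⁵ + 4x⁴ + 24x³ − 18x² − 24x + 29) ÷ lead(D) = −6x⁵ ÷ −2x³ = 3x². Subtract (3x²)·D = −6x⁵ + 6x⁴ + 12x³ − 12x². Remainder: −2x⁴ + 12x³ − 6x² − 24x + 29.
Step 2: lead(−2x⁴ + 12x³ − 6x² − 24x + 29) ÷ lead(D) = −2x⁴ ÷ −2x³ = x. Subtract (x)·D = −2x⁴ + 2x³ + 4x² − 4x. Remainder: 10x³ − 10x² − 20x + 29.
Step 3: lead(10x³ − 10x² − 20x + 29) ÷ lead(D) = 10x³ ÷ −2x³ = −5. Subtract (−5)·D = 10x³ − 10x² − 20x + 20. Remainder: 9.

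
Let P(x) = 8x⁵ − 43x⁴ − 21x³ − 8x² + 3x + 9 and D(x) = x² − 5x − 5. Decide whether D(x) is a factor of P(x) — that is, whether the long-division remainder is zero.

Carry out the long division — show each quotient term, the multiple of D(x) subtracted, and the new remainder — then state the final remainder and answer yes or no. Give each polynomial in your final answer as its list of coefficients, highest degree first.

Step 1: lead(8x⁵ − 43x⁴ − 21x³ − 8x² + 3x + 9) ÷ lead(D) = 8x⁵ ÷ x² = 8x³. Subtract (8x³)·D = 8x⁵ − 40x⁴ − 40x³. Remainder: −3x⁴ + 19x³ − 8x² + 3x + 9.
Step 2: lead(−3x⁴ + 19x³ − 8x² + 3x + 9) ÷ lead(D) = −3x⁴ ÷ x² = −3x². Subtract (−3x²)·D = −3x⁴ + 15x³ + 15x². Remainder: 4x³ − 23x² + 3x + 9.
Step 3: lead(4x³ − 23x² + 3x + 9) ÷ lead(D) = 4x³ ÷ x² = 4x. Subtract (4x)·D = 4x³ − 20x² − 20x. Remainder: −3x² + 23x + 9.
Step 4: lead(−3x² + 23x + 9) ÷ lead(D) = −3x² ÷ x² = −3. Subtract (−3)·D = −3x² + 15x + 15. Remainder: 8x − 6.

R = [8, -6], so D(x) is not a factor of P(x). no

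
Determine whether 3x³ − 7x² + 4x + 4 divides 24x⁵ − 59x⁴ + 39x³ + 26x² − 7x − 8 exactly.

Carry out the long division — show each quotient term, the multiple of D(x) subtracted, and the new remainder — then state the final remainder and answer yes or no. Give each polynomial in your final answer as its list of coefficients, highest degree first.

Step 1: lead(24x⁵ − 59x⁴ + 39x³ + 26x² − 7x − 8) ÷ lead(D) = 24x⁵ ÷ 3x³ = 8x². Subtract (8x²)·D = 24x⁵ − 56x⁴ + 32x³ + 32x². Remainder: −3x⁴ + 7x³ − 6x² − 7x − 8.
Step 2: lead(−3x⁴ + 7x³ − 6x² − 7x − 8) ÷ lead(D) = −3x⁴ ÷ 3x³ = −x. Subtract (−x)·D = −3x⁴ + 7x³ − 4x² − 4x. Remainder: −2x² − 3x − 8.

R = [-2, -3, -8], so D(x) is not a factor of P(x). no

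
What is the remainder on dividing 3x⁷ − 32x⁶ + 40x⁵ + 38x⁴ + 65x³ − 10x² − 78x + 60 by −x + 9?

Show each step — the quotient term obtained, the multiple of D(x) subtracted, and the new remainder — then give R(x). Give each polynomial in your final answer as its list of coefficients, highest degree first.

R = [6]

Step 1: lead(3x⁷ − 32x⁶ + 40x⁵ + 38x⁴ + 65x³ − 10x² − 78x + 60) ÷ lead(D) = 3x⁷ ÷ −x = −3x⁶. Subtract (−3x⁶)·D = 3x⁷ − 27x⁶. Remainder: −5x⁶ + 40x⁵ + 38x⁴ + 65x³ − 10x² − 78x + 60.
Step 2: lead(−5x⁶ + 40x⁵ + 38x⁴ + 65x³ − 10x² − 78x + 60) ÷ lead(D) = −5x⁶ ÷ −x = 5x⁵. Subtract (5x⁵)·D = −5x⁶ + 45x⁵. Remainder: −5x⁵ + 38x⁴ + 65x³ − 10x² − 78x + 60.
Step 3: lead(−5x⁵ + 38x⁴ + 65x³ − 10x² − 78x + 60) ÷ lead(D) = −5x⁵ ÷ −x = 5x⁴. Subtract (5x⁴)·D = −5x⁵ + 45x⁴. Remainder: −7x⁴ + 65x³ − 10x² − 78x + 60.
Step 4: lead(−7x⁴ + 65x³ − 10x² − 78x + 60) ÷ lead(D) = −7x⁴ ÷ −x = 7x³. Subtract (7x³)·D = −7x⁴ + 63x³. Remainder: 2x³ − 10x² − 78x + 60.
Step 5: lead(2x³ − 10x² − 78x + 60) ÷ lead(D) = 2x³ ÷ −x = −2x². Subtract (−2x²)·D = 2x³ − 18x². Remainder: 8x² − 78x + 60.
Step 6: lead(8x² − 78x + 60) ÷ lead(D) = 8x² ÷ −x = −8x. Subtract (−8x)·D = 8x² − 72x. Remainder: −6x + 60.
Step 7: lead(−6x + 60) ÷ lead(D) = −6x ÷ −x = 6. Subtract (6)·D = −6x + 54. Remainder: 6.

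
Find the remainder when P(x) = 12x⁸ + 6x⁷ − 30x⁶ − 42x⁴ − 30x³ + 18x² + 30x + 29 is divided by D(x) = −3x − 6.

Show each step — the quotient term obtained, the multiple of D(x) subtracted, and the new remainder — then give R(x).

Step 1: lead(12x⁸ + 6x⁷ − 30x⁶ − 42x⁴ − 30x³ + 18x² + 30x + 29) ÷ lead(D) = 12x⁸ ÷ −3x = −4x⁷. Subtract (−4x⁷)·D = 12x⁸ + 24x⁷. Remainder: −18x⁷ − 30x⁶ − 42x⁴ − 30x³ + 18x² + 30x + 29.
Step 2: lead(−18x⁷ − 30x⁶ − 42x⁴ − 30x³ + 18x² + 30x + 29) ÷ lead(D) = −18x⁷ ÷ −3x = 6x⁶. Subtract (6x⁶)·D = −18x⁷ − 36x⁶. Remainder: 6x⁶ − 42x⁴ − 30x³ + 18x² + 30x + 29.
Step 3: lead(6x⁶ − 42x⁴ − 30x³ + 18x² + 30x + 29) ÷ lead(D) = 6x⁶ ÷ −3x = −2x⁵. Subtract (−2x⁵)·D = 6x⁶ + 12x⁵. Remainder: −12x⁵ − 42x⁴ − 30x³ + 18x² + 30x + 29.
Step 4: lead(−12x⁵ − 42x⁴ − 30x³ + 18x² + 30x + 29) ÷ lead(D) = −12x⁵ ÷ −3x = 4x⁴. Subtract (4x⁴)·D = −12x⁵ − 24x⁴. Remainder: −18x⁴ − 30x³ + 18x² + 30x + 29.
Step 5: lead(−18x⁴ − 30x³ + 18x² + 30x + 29) ÷ lead(D) = −18x⁴ ÷ −3x = 6x³. Subtract (6x³)·D = −18x⁴ − 36x³. Remainder: 6x³ + 18x² + 30x + 29.
Step 6: lead(6x³ + 18x² + 30x + 29) ÷ lead(D) = 6x³ ÷ −3x = −2x². Subtract (−2x²)·D = 6x³ + 12x². Remainder: 6x² + 30x + 29.
Step 7: lead(6x² + 30x + 29) ÷ lead(D) = 6x² ÷ −3x = −2x. Subtract (−2x)·D = 6x² + 12x. Remainder: 18x + 29.
Step 8: lead(18x + 29) ÷ lead(D) = 18x ÷ −3x = −6. Subtract (−6)·D = 18x + 36. Remainder: −7.

R(x) = −7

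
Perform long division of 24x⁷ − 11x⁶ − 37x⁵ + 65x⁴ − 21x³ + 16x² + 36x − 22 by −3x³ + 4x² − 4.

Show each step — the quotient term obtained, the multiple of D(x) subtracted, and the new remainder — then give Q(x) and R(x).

Step 1: lead(24x⁷ − 11x⁶ − 37x⁵ + 65x⁴ − 21x³ + 16x² + 36x − 22) ÷ lead(D) = 24x⁷ ÷ −3x³ = −8x⁴. Subtract (−8x⁴)·D = 24x⁷ − 32x⁶ + 32x⁴. Remainder: 21x⁶ − 37x⁵ + 33x⁴ − 21x³ + 16x² + 36x − 22.
Step 2: lead(21x⁶ − 37x⁵ + 33x⁴ − 21x³ + 16x² + 36x − 22) ÷ lead(D) = 21x⁶ ÷ −3x³ = −7x³. Subtract (−7x³)·D = 21x⁶ − 28x⁵ + 28x³. Remainder: −9x⁵ + 33x⁴ − 49x³ + 16x² + 36x − 22.
Step 3: lead(−9x⁵ + 33x⁴ − 49x³ + 16x² + 36x − 22) ÷ lead(D) = −9x⁵ ÷ −3x³ = 3x². Subtract (3x²)·D = −9x⁵ + 12x⁴ − 12x². Remainder: 21x⁴ − 49x³ + 28x² + 36x − 22.
Step 4: lead(21x⁴ − 49x³ + 28x² + 36x − 22) ÷ lead(D) = 21x⁴ ÷ −3x³ = −7x. Subtract (−7x)·D = 21x⁴ − 28x³ + 28x. Remainder: −21x³ + 28x² + 8x − 22.
Step 5: lead(−21x³ + 28x² + 8x − 22) ÷ lead(D) = −21x³ ÷ −3x³ = 7. Subtract (7)·D = −21x³ + 28x² − 28. Remainder: 8x + 6.

Q(x) = −8x⁴ − 7x³ + 3x² − 7x + 7; R(x) = 8x + 6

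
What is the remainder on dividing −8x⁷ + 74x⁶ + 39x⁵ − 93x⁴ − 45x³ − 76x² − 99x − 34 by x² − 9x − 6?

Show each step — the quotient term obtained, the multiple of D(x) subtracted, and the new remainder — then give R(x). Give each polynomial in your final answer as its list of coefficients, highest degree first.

Step 1: lead(−8x⁷ + 74x⁶ + 39x⁵ − 93x⁴ − 45x³ − 76x² − 99x − 34) ÷ lead(D) = −8x⁷ ÷ x² = −8x⁵. Subtract (−8x⁵)·D = −8x⁷ + 72x⁶ + 48x⁵. Remainder: 2x⁶ − 9x⁵ − 93x⁴ − 45x³ − 76x² − 99x − 34.
Step 2: lead(2x⁶ − 9x⁵ − 93x⁴ − 45x³ − 76x² − 99x − 34) ÷ lead(D) = 2x⁶ ÷ x² = 2x⁴. Subtract (2x⁴)·D = 2x⁶ − 18x⁵ − 12x⁴. Remainder: 9x⁵ − 81x⁴ − 45x³ − 76x² − 99x − 34.
Step 3: lead(9x⁵ − 81x⁴ − 45x³ − 76x² − 99x − 34) ÷ lead(D) = 9x⁵ ÷ x² = 9x³. Subtract (9x³)·D = 9x⁵ − 81x⁴ − 54x³. Remainder: 9x³ − 76x² − 99x − 34.
Step 4: lead(9x³ − 76x² − 99x − 34) ÷ lead(D) = 9x³ ÷ x² = 9x. Subtract (9x)·D = 9x³ − 81x² − 54x. Remainder: 5x² − 45x − 34.
Step 5: lead(5x² − 45x − 34) ÷ lead(D) = 5x² ÷ x² = 5. Subtract (5)·D = 5x² − 45x − 30. Remainder: −4.

R = [-4]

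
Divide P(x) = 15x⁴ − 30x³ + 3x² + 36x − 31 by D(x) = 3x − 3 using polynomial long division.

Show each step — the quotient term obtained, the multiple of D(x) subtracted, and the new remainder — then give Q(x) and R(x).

Q(x) = 5x³ − 5x² − 4x + 8; R(x) = −7

Step 1: lead(15x⁴ − 30x³ + 3x² + 36x − 31) ÷ lead(D) = 15x⁴ ÷ 3x = 5x³. Subtract (5x³)·D = 15x⁴ − 15x³. Remainder: −15x³ + 3x² + 36x − 31.
Step 2: lead(−15x³ + 3x² + 36x − 31) ÷ lead(D) = −15x³ ÷ 3x = −5x². Subtract (−5x²)·D = −15x³ + 15x². Remainder: −12x² + 36x − 31.
Step 3: lead(−12x² + 36x − 31) ÷ lead(D) = −12x² ÷ 3x = −4x. Subtract (−4x)·D = −12x² + 12x. Remainder: 24x − 31.
Step 4: lead(24x − 31) ÷ lead(D) = 24x ÷ 3x = 8. Subtract (8)·D = 24x − 24. Remainder: −7.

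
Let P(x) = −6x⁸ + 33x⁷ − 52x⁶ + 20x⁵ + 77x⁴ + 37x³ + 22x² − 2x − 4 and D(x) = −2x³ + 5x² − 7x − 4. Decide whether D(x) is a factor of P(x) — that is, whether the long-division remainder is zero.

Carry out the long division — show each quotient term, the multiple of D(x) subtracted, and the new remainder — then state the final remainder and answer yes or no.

Step 1: lead(−6x⁸ + 33x⁷ − 52x⁶ + 20x⁵ + 77x⁴ + 37x³ + 22x² − 2x − 4) ÷ lead(D) = −6x⁸ ÷ −2x³ = 3x⁵. Subtract (3x⁵)·D = −6x⁸ + 15x⁷ − 21x⁶ − 12x⁵. Remainder: 18x⁷ − 31x⁶ + 32x⁵ + 77x⁴ + 37x³ + 22x² − 2x − 4.
Step 2: lead(18x⁷ − 31x⁶ + 32x⁵ + 77x⁴ + 37x³ + 22x² − 2x − 4) ÷ lead(D) = 18x⁷ ÷ −2x³ = −9x⁴. Subtract (−9x⁴)·D = 18x⁷ − 45x⁶ + 63x⁵ + 36x⁴. Remainder: 14x⁶ − 31x⁵ + 41x⁴ + 37x³ + 22x² − 2x − 4.
Step 3: lead(14x⁶ − 31x⁵ + 41x⁴ + 37x³ + 22x² − 2x − 4) ÷ lead(D) = 14x⁶ ÷ −2x³ = −7x³. Subtract (−7x³)·D = 14x⁶ − 35x⁵ + 49x⁴ + 28x³. Remainder: 4x⁵ − 8x⁴ + 9x³ + 22x² − 2x − 4.
Step 4: lead(4x⁵ − 8x⁴ + 9x³ + 22x² − 2x − 4) ÷ lead(D) = 4x⁵ ÷ −2x³ = −2x². Subtract (−2x²)·D = 4x⁵ − 10x⁴ + 14x³ + 8x². Remainder: 2x⁴ − 5x³ + 14x² − 2x − 4.
Step 5: lead(2x⁴ − 5x³ + 14x² − 2x − 4) ÷ lead(D) = 2x⁴ ÷ −2x³ = −x. Subtract (−x)·D = 2x⁴ − 5x³ + 7x² + 4x. Remainder: 7x² − 6x − 4.

R(x) = 7x² − 6x − 4, so D(x) is not a factor of P(x). no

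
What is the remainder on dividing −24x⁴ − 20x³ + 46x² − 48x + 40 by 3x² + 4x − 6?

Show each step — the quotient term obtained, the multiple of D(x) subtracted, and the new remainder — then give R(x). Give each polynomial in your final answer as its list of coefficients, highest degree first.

Step 1: lead(−24x⁴ − 20x³ + 46x² − 48x + 40) ÷ lead(D) = −24x⁴ ÷ 3x² = −8x². Subtract (−8x²)·D = −24x⁴ − 32x³ + 48x². Remainder: 12x³ − 2x² − 48x + 40.
Step 2: lead(12x³ − 2x² − 48x + 40) ÷ lead(D) = 12x³ ÷ 3x² = 4x. Subtract (4x)·D = 12x³ + 16x² − 24x. Remainder: −18x² − 24x + 40.
Step 3: lead(−18x² − 24x + 40) ÷ lead(D) = −18x² ÷ 3x² = −6. Subtract (−6)·D = −18x² − 24x + 36. Remainder: 4.

R = [4]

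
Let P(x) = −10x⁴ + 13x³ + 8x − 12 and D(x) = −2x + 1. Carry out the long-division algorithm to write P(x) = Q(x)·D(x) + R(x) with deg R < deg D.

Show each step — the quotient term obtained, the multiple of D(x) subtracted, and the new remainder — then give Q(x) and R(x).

Step 1: lead(−10x⁴ + 13x³ + 8x − 12) ÷ lead(D) = −10x⁴ ÷ −2x = 5x³. Subtract (5x³)·D = −10x⁴ + 5x³. Remainder: 8x³ + 8x − 12.
Step 2: lead(8x³ + 8x − 12) ÷ lead(D) = 8x³ ÷ −2x = −4x². Subtract (−4x²)·D = 8x³ − 4x². Remainder: 4x² + 8x − 12.
Step 3: lead(4x² + 8x − 12) ÷ lead(D) = 4x² ÷ −2x = −2x. Subtract (−2x)·D = 4x² − 2x. Remainder: 10x − 12.
Step 4: lead(10x − 12) ÷ lead(D) = 10x ÷ −2x = −5. Subtract (−5)·D = 10x − 5. Remainder: −7.

Q(x) = 5x³ − 4x² − 2x − 5; R(x) = −7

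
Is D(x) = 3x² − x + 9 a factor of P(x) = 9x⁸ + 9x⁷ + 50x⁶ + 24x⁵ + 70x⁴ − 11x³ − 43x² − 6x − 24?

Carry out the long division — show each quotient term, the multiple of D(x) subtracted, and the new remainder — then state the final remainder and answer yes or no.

Step 1: lead(9x⁸ + 9x⁷ + 50x⁶ + 24x⁵ + 70x⁴ − 11x³ − 43x² − 6x − 24) ÷ lead(D) = 9x⁸ ÷ 3x² = 3x⁶. Subtract (3x⁶)·D = 9x⁸ − 3x⁷ + 27x⁶. Remainder: 12x⁷ + 23x⁶ + 24x⁵ + 70x⁴ − 11x³ − 43x² − 6x − 24.
Step 2: lead(12x⁷ + 23x⁶ + 24x⁵ + 70x⁴ − 11x³ − 43x² − 6x − 24) ÷ lead(D) = 12x⁷ ÷ 3x² = 4x⁵. Subtract (4x⁵)·D = 12x⁷ − 4x⁶ + 36x⁵. Remainder: 27x⁶ − 12x⁵ + 70x⁴ − 11x³ − 43x² − 6x − 24.
Step 3: lead(27x⁶ − 12x⁵ + 70x⁴ − 11x³ − 43x² − 6x − 24) ÷ lead(D) = 27x⁶ ÷ 3x² = 9x⁴. Subtract (9x⁴)·D = 27x⁶ − 9x⁵ + 81x⁴. Remainder: −3x⁵ − 11x⁴ − 11x³ − 43x² − 6x − 24.
Step 4: lead(−3x⁵ − 11x⁴ − 11x³ − 43x² − 6x − 24) ÷ lead(D) = −3x⁵ ÷ 3x² = −x³. Subtract (−x³)·D = −3x⁵ + x⁴ − 9x³. Remainder: −12x⁴ − 2x³ − 43x² − 6x − 24.
Step 5: lead(−12x⁴ − 2x³ − 43x² − 6x − 24) ÷ lead(D) = −12x⁴ ÷ 3x² = −4x². Subtract (−4x²)·D = −12x⁴ + 4x³ − 36x². Remainder: −6x³ − 7x² − 6x − 24.
Step 6: lead(−6x³ − 7x² − 6x − 24) ÷ lead(D) = −6x³ ÷ 3x² = −2x. Subtract (−2x)·D = −6x³ + 2x² − 18x. Remainder: −9x² + 12x − 24.
Step 7: lead(−9x² + 12x − 24) ÷ lead(D) = −9x² ÷ 3x² = −3. Subtract (−3)·D = −9x² + 3x − 27. Remainder: 9x + 3.

R(x) = 9x + 3, so D(x) is not a factor of P(x). no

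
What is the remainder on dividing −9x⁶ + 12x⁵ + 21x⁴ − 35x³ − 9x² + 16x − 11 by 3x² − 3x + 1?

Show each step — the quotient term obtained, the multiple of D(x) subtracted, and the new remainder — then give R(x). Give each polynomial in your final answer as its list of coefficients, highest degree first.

Step 1: lead(−9x⁶ + 12x⁵ + 21x⁴ − 35x³ − 9x² + 16x − 11) ÷ lead(D) = −9x⁶ ÷ 3x² = −3x⁴. Subtract (−3x⁴)·D = −9x⁶ + 9x⁵ − 3x⁴. Remainder: 3x⁵ + 24x⁴ − 35x³ − 9x² + 16x − 11.
Step 2: lead(3x⁵ + 24x⁴ − 35x³ − 9x² + 16x − 11) ÷ lead(D) = 3x⁵ ÷ 3x² = x³. Subtract (x³)·D = 3x⁵ − 3x⁴ + x³. Remainder: 27x⁴ − 36x³ − 9x² + 16x − 11.
Step 3: lead(27x⁴ − 36x³ − 9x² + 16x − 11) ÷ lead(D) = 27x⁴ ÷ 3x² = 9x². Subtract (9x²)·D = 27x⁴ − 27x³ + 9x². Remainder: −9x³ − 18x² + 16x − 11.
Step 4: lead(−9x³ − 18x² + 16x − 11) ÷ lead(D) = −9x³ ÷ 3x² = −3x. Subtract (−3x)·D = −9x³ + 9x² − 3x. Remainder: −27x² + 19x − 11.
Step 5: lead(−27x² + 19x − 11) ÷ lead(D) = −27x² ÷ 3x² = −9. Subtract (−9)·D = −27x² + 27x − 9. Remainder: −8x − 2.

R = [-8, -2]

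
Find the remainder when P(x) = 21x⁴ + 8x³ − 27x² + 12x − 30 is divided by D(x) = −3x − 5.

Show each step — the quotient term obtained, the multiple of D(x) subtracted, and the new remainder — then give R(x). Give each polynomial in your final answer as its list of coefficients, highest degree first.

Step 1: lead(21x⁴ + 8x³ − 27x² + 12x − 30) ÷ lead(D) = 21x⁴ ÷ −3x = −7x³. Subtract (−7x³)·D = 21x⁴ + 35x³. Remainder: −27x³ − 27x² + 12x − 30.
Step 2: lead(−27x³ − 27x² + 12x − 30) ÷ lead(D) = −27x³ ÷ −3x = 9x². Subtract (9x²)·D = −27x³ − 45x². Remainder: 18x² + 12x − 30.
Step 3: lead(18x² + 12x − 30) ÷ lead(D) = 18x² ÷ −3x = −6x. Subtract (−6x)·D = 18x² + 30x. Remainder: −18x − 30.
Step 4: lead(−18x − 30) ÷ lead(D) = −18x ÷ −3x = 6. Subtract (6)·D = −18x − 30. Remainder: 0.

R = [0]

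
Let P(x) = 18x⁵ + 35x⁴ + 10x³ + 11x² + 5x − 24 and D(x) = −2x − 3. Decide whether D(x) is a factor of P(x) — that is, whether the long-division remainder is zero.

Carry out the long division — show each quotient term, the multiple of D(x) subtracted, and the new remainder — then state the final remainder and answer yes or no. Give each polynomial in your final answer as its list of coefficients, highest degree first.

Step 1: lead(18x⁵ + 35x⁴ + 10x³ + 11x² + 5x − 24) ÷ lead(D) = 18x⁵ ÷ −2x = −9x⁴. Subtract (−9x⁴)·D = 18x⁵ + 27x⁴. Remainder: 8x⁴ + 10x³ + 11x² + 5x − 24.
Step 2: lead(8x⁴ + 10x³ + 11x² + 5x − 24) ÷ lead(D) = 8x⁴ ÷ −2x = −4x³. Subtract (−4x³)·D = 8x⁴ + 12x³. Remainder: −2x³ + 11x² + 5x − 24.
Step 3: lead(−2x³ + 11x² + 5x − 24) ÷ lead(D) = −2x³ ÷ −2x = x². Subtract (x²)·D = −2x³ − 3x². Remainder: 14x² + 5x − 24.
Step 4: lead(14x² + 5x − 24) ÷ lead(D) = 14x² ÷ −2x = −7x. Subtract (−7x)·D = 14x² + 21x. Remainder: −16x − 24.
Step 5: lead(−16x − 24) ÷ lead(D) = −16x ÷ −2x = 8. Subtract (8)·D = −16x − 24. Remainder: 0.

R = [0], so D(x) is a factor of P(x). yes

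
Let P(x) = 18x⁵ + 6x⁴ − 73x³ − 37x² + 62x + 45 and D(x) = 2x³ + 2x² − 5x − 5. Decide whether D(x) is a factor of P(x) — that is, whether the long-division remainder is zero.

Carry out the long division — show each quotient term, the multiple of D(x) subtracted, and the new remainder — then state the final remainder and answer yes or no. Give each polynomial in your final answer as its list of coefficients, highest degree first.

R = [-6, -8, 5], so D(x) is not a factor of P(x). no

Step 1: lead(18x⁵ + 6x⁴ − 73x³ − 37x² + 62x + 45) ÷ lead(D) = 18x⁵ ÷ 2x³ = 9x². Subtract (9x²)·D = 18x⁵ + 18x⁴ − 45x³ − 45x². Remainder: −12x⁴ − 28x³ + 8x² + 62x + 45.
Step 2: lead(−12x⁴ − 28x³ + 8x² + 62x + 45) ÷ lead(D) = −12x⁴ ÷ 2x³ = −6x. Subtract (−6x)·D = −12x⁴ − 12x³ + 30x² + 30x. Remainder: −16x³ − 22x² + 32x + 45.
Step 3: lead(−16x³ − 22x² + 32x + 45) ÷ lead(D) = −16x³ ÷ 2x³ = −8. Subtract (−8)·D = −16x³ − 16x² + 40x + 40. Remainder: −6x² − 8x + 5.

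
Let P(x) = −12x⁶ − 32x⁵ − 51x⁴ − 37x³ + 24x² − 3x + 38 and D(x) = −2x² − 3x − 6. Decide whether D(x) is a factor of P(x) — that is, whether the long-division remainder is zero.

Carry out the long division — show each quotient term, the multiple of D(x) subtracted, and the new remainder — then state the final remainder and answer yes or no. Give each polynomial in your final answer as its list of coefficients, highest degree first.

R = [-9, 2], so D(x) is not a factor of P(x). no

Step 1: lead(−12x⁶ − 32x⁵ − 51x⁴ − 37x³ + 24x² − 3x + 38) ÷ lead(D) = −12x⁶ ÷ −2x² = 6x⁴. Subtract (6x⁴)·D = −12x⁶ − 18x⁵ − 36x⁴. Remainder: −14x⁵ − 15x⁴ − 37x³ + 24x² − 3x + 38.
Step 2: lead(−14x⁵ − 15x⁴ − 37x³ + 24x² − 3x + 38) ÷ lead(D) = −14x⁵ ÷ −2x² = 7x³. Subtract (7x³)·D = −14x⁵ − 21x⁴ − 42x³. Remainder: 6x⁴ + 5x³ + 24x² − 3x + 38.
Step 3: lead(6x⁴ + 5x³ + 24x² − 3x + 38) ÷ lead(D) = 6x⁴ ÷ −2x² = −3x². Subtract (−3x²)·D = 6x⁴ + 9x³ + 18x². Remainder: −4x³ + 6x² − 3x + 38.
Step 4: lead(−4x³ + 6x² − 3x + 38) ÷ lead(D) = −4x³ ÷ −2x² = 2x. Subtract (2x)·D = −4x³ − 6x² − 12x. Remainder: 12x² + 9x + 38.
Step 5: lead(12x² + 9x + 38) ÷ lead(D) = 12x² ÷ −2x² = −6. Subtract (−6)·D = 12x² + 18x + 36. Remainder: −9x + 2.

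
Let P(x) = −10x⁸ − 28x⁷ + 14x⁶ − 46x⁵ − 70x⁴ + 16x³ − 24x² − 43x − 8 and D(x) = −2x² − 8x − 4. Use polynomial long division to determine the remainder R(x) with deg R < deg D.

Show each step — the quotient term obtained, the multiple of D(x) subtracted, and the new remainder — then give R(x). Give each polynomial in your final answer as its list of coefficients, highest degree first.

R = [-3, 0]

Step 1: lead(−10x⁸ − 28x⁷ + 14x⁶ − 46x⁵ − 70x⁴ + 16x³ − 24x² − 43x − 8) ÷ lead(D) = −10x⁸ ÷ −2x² = 5x⁶. Subtract (5x⁶)·D = −10x⁸ − 40x⁷ − 20x⁶. Remainder: 12x⁷ + 34x⁶ − 46x⁵ − 70x⁴ + 16x³ − 24x² − 43x − 8.
Step 2: lead(12x⁷ + 34x⁶ − 46x⁵ − 70x⁴ + 16x³ − 24x² − 43x − 8) ÷ lead(D) = 12x⁷ ÷ −2x² = −6x⁵. Subtract (−6x⁵)·D = 12x⁷ + 48x⁶ + 24x⁵. Remainder: −14x⁶ − 70x⁵ − 70x⁴ + 16x³ − 24x² − 43x − 8.
Step 3: lead(−14x⁶ − 70x⁵ − 70x⁴ + 16x³ − 24x² − 43x − 8) ÷ lead(D) = −14x⁶ ÷ −2x² = 7x⁴. Subtract (7x⁴)·D = −14x⁶ − 56x⁵ − 28x⁴. Remainder: −14x⁵ − 42x⁴ + 16x³ − 24x² − 43x − 8.
Step 4: lead(−14x⁵ − 42x⁴ + 16x³ − 24x² − 43x − 8) ÷ lead(D) = −14x⁵ ÷ −2x² = 7x³. Subtract (7x³)·D = −14x⁵ − 56x⁴ − 28x³. Remainder: 14x⁴ + 44x³ − 24x² − 43x − 8.
Step 5: lead(14x⁴ + 44x³ − 24x² − 43x − 8) ÷ lead(D) = 14x⁴ ÷ −2x² = −7x². Subtract (−7x²)·D = 14x⁴ + 56x³ + 28x². Remainder: −12x³ − 52x² − 43x − 8.
Step 6: lead(−12x³ − 52x² − 43x − 8) ÷ lead(D) = −12x³ ÷ −2x² = 6x. Subtract (6x)·D = −12x³ − 48x² − 24x. Remainder: −4x² − 19x − 8.
Step 7: lead(−4x² − 19x − 8) ÷ lead(D) = −4x² ÷ −2x² = 2. Subtract (2)·D = −4x² − 16x − 8. Remainder: −3x.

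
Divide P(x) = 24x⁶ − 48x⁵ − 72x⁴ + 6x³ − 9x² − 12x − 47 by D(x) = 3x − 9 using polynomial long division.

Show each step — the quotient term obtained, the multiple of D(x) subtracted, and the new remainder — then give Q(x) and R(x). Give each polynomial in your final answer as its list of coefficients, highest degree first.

Step 1: lead(24x⁶ − 48x⁵ − 72x⁴ + 6x³ − 9x² − 12x − 47) ÷ lead(D) = 24x⁶ ÷ 3x = 8x⁵. Subtract (8x⁵)·D = 24x⁶ − 72x⁵. Remainder: 24x⁵ − 72x⁴ + 6x³ − 9x² − 12x − 47.
Step 2: lead(24x⁵ − 72x⁴ + 6x³ − 9x² − 12x − 47) ÷ lead(D) = 24x⁵ ÷ 3x = 8x⁴. Subtract (8x⁴)·D = 24x⁵ − 72x⁴. Remainder: 6x³ − 9x² − 12x − 47.
Step 3: lead(6x³ − 9x² − 12x − 47) ÷ lead(D) = 6x³ ÷ 3x = 2x². Subtract (2x²)·D = 6x³ − 18x². Remainder: 9x² − 12x − 47.
Step 4: lead(9x² − 12x − 47) ÷ lead(D) = 9x² ÷ 3x = 3x. Subtract (3x)·D = 9x² − 27x. Remainder: 15x − 47.
Step 5: lead(15x − 47) ÷ lead(D) = 15x ÷ 3x = 5. Subtract (5)·D = 15x − 45. Remainder: −2.

Q = [8, 8, 0, 2, 3, 5]; R = [-2]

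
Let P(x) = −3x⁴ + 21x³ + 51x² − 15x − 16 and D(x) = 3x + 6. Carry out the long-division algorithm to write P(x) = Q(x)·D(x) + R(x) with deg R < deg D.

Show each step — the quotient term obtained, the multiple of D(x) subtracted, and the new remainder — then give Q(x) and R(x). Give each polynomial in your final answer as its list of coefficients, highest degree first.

Q = [-1, 9, -1, -3]; R = [2]

Step 1: lead(−3x⁴ + 21x³ + 51x² − 15x − 16) ÷ lead(D) = −3x⁴ ÷ 3x = −x³. Subtract (−x³)·D = −3x⁴ − 6x³. Remainder: 27x³ + 51x² − 15x − 16.
Step 2: lead(27x³ + 51x² − 15x − 16) ÷ lead(D) = 27x³ ÷ 3x = 9x². Subtract (9x²)·D = 27x³ + 54x². Remainder: −3x² − 15x − 16.
Step 3: lead(−3x² − 15x − 16) ÷ lead(D) = −3x² ÷ 3x = −x. Subtract (−x)·D = −3x² − 6x. Remainder: −9x − 16.
Step 4: lead(−9x − 16) ÷ lead(D) = −9x ÷ 3x = −3. Subtract (−3)·D = −9x − 18. Remainder: 2.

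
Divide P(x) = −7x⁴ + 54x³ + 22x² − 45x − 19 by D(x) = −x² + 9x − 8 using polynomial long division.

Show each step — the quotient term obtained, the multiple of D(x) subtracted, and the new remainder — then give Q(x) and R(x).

Q(x) = 7x² + 9x + 3; R(x) = 5

Step 1: lead(−7x⁴ + 54x³ + 22x² − 45x − 19) ÷ lead(D) = −7x⁴ ÷ −x² = 7x². Subtract (7x²)·D = −7x⁴ + 63x³ − 56x². Remainder: −9x³ + 78x² − 45x − 19.
Step 2: lead(−9x³ + 78x² − 45x − 19) ÷ lead(D) = −9x³ ÷ −x² = 9x. Subtract (9x)·D = −9x³ + 81x² − 72x. Remainder: −3x² + 27x − 19.
Step 3: lead(−3x² + 27x − 19) ÷ lead(D) = −3x² ÷ −x² = 3. Subtract (3)·D = −3x² + 27x − 24. Remainder: 5.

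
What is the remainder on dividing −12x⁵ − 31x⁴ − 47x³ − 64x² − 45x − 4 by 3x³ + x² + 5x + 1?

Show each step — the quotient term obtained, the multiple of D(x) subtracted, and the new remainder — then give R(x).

Step 1: lead(−12x⁵ − 31x⁴ − 47x³ − 64x² − 45x − 4) ÷ lead(D) = −12x⁵ ÷ 3x³ = −4x². Subtract (−4x²)·D = −12x⁵ − 4x⁴ − 20x³ − 4x². Remainder: −27x⁴ − 27x³ − 60x² − 45x − 4.
Step 2: lead(−27x⁴ − 27x³ − 60x² − 45x − 4) ÷ lead(D) = −27x⁴ ÷ 3x³ = −9x. Subtract (−9x)·D = −27x⁴ − 9x³ − 45x² − 9x. Remainder: −18x³ − 15x² − 36x − 4.
Step 3: lead(−18x³ − 15x² − 36x − 4) ÷ lead(D) = −18x³ ÷ 3x³ = −6. Subtract (−6)·D = −18x³ − 6x² − 30x − 6. Remainder: −9x² − 6x + 2.

R(x) = −9x² − 6x + 2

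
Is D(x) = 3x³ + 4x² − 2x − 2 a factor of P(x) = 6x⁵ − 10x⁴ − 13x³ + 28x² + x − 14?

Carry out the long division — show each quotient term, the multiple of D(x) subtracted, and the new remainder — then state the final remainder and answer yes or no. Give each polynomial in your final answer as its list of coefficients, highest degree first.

Step 1: lead(6x⁵ − 10x⁴ − 13x³ + 28x² + x − 14) ÷ lead(D) = 6x⁵ ÷ 3x³ = 2x². Subtract (2x²)·D = 6x⁵ + 8x⁴ − 4x³ − 4x². Remainder: −18x⁴ − 9x³ + 32x² + x − 14.
Step 2: lead(−18x⁴ − 9x³ + 32x² + x − 14) ÷ lead(D) = −18x⁴ ÷ 3x³ = −6x. Subtract (−6x)·D = −18x⁴ − 24x³ + 12x² + 12x. Remainder: 15x³ + 20x² − 11x − 14.
Step 3: lead(15x³ + 20x² − 11x − 14) ÷ lead(D) = 15x³ ÷ 3x³ = 5. Subtract (5)·D = 15x³ + 20x² − 10x − 10. Remainder: −x − 4.

R = [-1, -4], so D(x) is not a factor of P(x). no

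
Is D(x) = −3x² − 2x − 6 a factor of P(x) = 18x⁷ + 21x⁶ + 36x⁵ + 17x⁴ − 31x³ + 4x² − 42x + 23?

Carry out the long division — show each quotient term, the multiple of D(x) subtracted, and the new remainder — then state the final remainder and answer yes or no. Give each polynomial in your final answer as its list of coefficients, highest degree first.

Step 1: lead(18x⁷ + 21x⁶ + 36x⁵ + 17x⁴ − 31x³ + 4x² − 42x + 23) ÷ lead(D) = 18x⁷ ÷ −3x² = −6x⁵. Subtract (−6x⁵)·D = 18x⁷ + 12x⁶ + 36x⁵. Remainder: 9x⁶ + 17x⁴ − 31x³ + 4x² − 42x + 23.
Step 2: lead(9x⁶ + 17x⁴ − 31x³ + 4x² − 42x + 23) ÷ lead(D) = 9x⁶ ÷ −3x² = −3x⁴. Subtract (−3x⁴)·D = 9x⁶ + 6x⁵ + 18x⁴. Remainder: −6x⁵ − x⁴ − 31x³ + 4x² − 42x + 23.
Step 3: lead(−6x⁵ − x⁴ − 31x³ + 4x² − 42x + 23) ÷ lead(D) = −6x⁵ ÷ −3x² = 2x³. Subtract (2x³)·D = −6x⁵ − 4x⁴ − 12x³. Remainder: 3x⁴ − 19x³ + 4x² − 42x + 23.
Step 4: lead(3x⁴ − 19x³ + 4x² − 42x + 23) ÷ lead(D) = 3x⁴ ÷ −3x² = −x². Subtract (−x²)·D = 3x⁴ + 2x³ + 6x². Remainder: −21x³ − 2x² − 42x + 23.
Step 5: lead(−21x³ − 2x² − 42x + 23) ÷ lead(D) = −21x³ ÷ −3x² = 7x. Subtract (7x)·D = −21x³ − 14x² − 42x. Remainder: 12x² + 23.
Step 6: lead(12x² + 23) ÷ lead(D) = 12x² ÷ −3x² = −4. Subtract (−4)·D = 12x² + 8x + 24. Remainder: −8x − 1.

R = [-8, -1], so D(x) is not a factor of P(x). no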